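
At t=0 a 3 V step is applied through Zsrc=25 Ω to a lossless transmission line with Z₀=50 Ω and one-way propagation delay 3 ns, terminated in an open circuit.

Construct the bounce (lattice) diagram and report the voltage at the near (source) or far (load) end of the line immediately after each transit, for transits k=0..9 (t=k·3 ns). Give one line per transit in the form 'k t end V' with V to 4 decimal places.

Γ_L=1.000000, Γ_S=-0.333333; launch V₁=3·50/75=2.000000
k=0 src: V=2.0000
k=1 load: inc=2.000000, refl=2.000000·1.000000=2.0000; V=0.000000+2.000000+2.000000=4.0000
k=2 src: inc=2.000000, refl=2.000000·-0.333333=-0.6667; V=2.000000+2.000000+-0.666667=3.3333
k=3 load: inc=-0.666667, refl=-0.666667·1.000000=-0.6667; V=4.000000+-0.666667+-0.666667=2.6667
k=4 src: inc=-0.666667, refl=-0.666667·-0.333333=0.2222; V=3.333333+-0.666667+0.222222=2.8889
k=5 load: inc=0.222222, refl=0.222222·1.000000=0.2222; V=2.666667+0.222222+0.222222=3.1111
k=6 src: inc=0.222222, refl=0.222222·-0.333333=-0.0741; V=2.888889+0.222222+-0.074074=3.0370
k=7 load: inc=-0.074074, refl=-0.074074·1.000000=-0.0741; V=3.111111+-0.074074+-0.074074=2.9630
k=8 src: inc=-0.074074, refl=-0.074074·-0.333333=0.0247; V=3.037037+-0.074074+0.024691=2.9877
k=9 load: inc=0.024691, refl=0.024691·1.000000=0.0247; V=2.962963+0.024691+0.024691=3.0123

0 0 source 2.0000
1 3 load 4.0000
2 6 source 3.3333
3 9 load 2.6667
4 12 source 2.8889
5 15 load 3.1111
6 18 source 3.0370
7 21 load 2.9630
8 24 source 2.9877
9 27 load 3.0123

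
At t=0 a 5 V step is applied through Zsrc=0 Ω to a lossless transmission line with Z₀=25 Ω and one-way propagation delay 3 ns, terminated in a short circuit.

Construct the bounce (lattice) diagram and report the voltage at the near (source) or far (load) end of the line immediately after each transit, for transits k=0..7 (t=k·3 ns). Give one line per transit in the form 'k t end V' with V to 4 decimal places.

0 0 source 5.0000
1 3 load 0.0000
2 6 source 5.0000
3 9 load 0.0000
4 12 source 5.0000
5 15 load 0.0000
6 18 source 5.0000
7 21 load 0.0000

Γ_L=-1.000000, Γ_S=-1.000000; launch V₁=5·25/25=5.000000
k=0 src: V=5.0000
k=1 load: inc=5.000000, refl=5.000000·-1.000000=-5.0000; V=0.000000+5.000000+-5.000000=0.0000
k=2 src: inc=-5.000000, refl=-5.000000·-1.000000=5.0000; V=5.000000+-5.000000+5.000000=5.0000
k=3 load: inc=5.000000, refl=5.000000·-1.000000=-5.0000; V=0.000000+5.000000+-5.000000=0.0000
k=4 src: inc=-5.000000, refl=-5.000000·-1.000000=5.0000; V=5.000000+-5.000000+5.000000=5.0000
k=5 load: inc=5.000000, refl=5.000000·-1.000000=-5.0000; V=0.000000+5.000000+-5.000000=0.0000
k=6 src: inc=-5.000000, refl=-5.000000·-1.000000=5.0000; V=5.000000+-5.000000+5.000000=5.0000
k=7 load: inc=5.000000, refl=5.000000·-1.000000=-5.0000; V=0.000000+5.000000+-5.000000=0.0000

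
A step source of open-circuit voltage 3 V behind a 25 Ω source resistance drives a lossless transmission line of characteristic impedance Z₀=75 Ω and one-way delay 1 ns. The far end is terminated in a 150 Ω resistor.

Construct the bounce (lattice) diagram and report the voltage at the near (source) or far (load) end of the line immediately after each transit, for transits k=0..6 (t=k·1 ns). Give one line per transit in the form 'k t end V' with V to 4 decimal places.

Γ_L=0.333333, Γ_S=-0.500000; launch V₁=3·75/100=2.250000
k=0 src: V=2.2500
k=1 load: inc=2.250000, refl=2.250000·0.333333=0.7500; V=0.000000+2.250000+0.750000=3.0000
k=2 src: inc=0.750000, refl=0.750000·-0.500000=-0.3750; V=2.250000+0.750000+-0.375000=2.6250
k=3 load: inc=-0.375000, refl=-0.375000·0.333333=-0.1250; V=3.000000+-0.375000+-0.125000=2.5000
k=4 src: inc=-0.125000, refl=-0.125000·-0.500000=0.0625; V=2.625000+-0.125000+0.062500=2.5625
k=5 load: inc=0.062500, refl=0.062500·0.333333=0.0208; V=2.500000+0.062500+0.020833=2.5833
k=6 src: inc=0.020833, refl=0.020833·-0.500000=-0.0104; V=2.562500+0.020833+-0.010417=2.5729

0 0 source 2.2500
1 1 load 3.0000
2 2 source 2.6250
3 3 load 2.5000
4 4 source 2.5625
5 5 load 2.5833
6 6 source 2.5729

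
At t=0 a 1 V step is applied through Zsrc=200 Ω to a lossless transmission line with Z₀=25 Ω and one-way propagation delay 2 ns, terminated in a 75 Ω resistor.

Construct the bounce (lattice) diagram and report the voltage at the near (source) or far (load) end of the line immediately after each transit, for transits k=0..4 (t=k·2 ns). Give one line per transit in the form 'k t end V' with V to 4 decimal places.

0 0 source 0.1111
1 2 load 0.1667
2 4 source 0.2099
3 6 load 0.2315
4 8 source 0.2483

Γ_L=0.500000, Γ_S=0.777778; launch V₁=1·25/225=0.111111
k=0 src: V=0.1111
k=1 load: inc=0.111111, refl=0.111111·0.500000=0.0556; V=0.000000+0.111111+0.055556=0.1667
k=2 src: inc=0.055556, refl=0.055556·0.777778=0.0432; V=0.111111+0.055556+0.043210=0.2099
k=3 load: inc=0.043210, refl=0.043210·0.500000=0.0216; V=0.166667+0.043210+0.021605=0.2315
k=4 src: inc=0.021605, refl=0.021605·0.777778=0.0168; V=0.209877+0.021605+0.016804=0.2483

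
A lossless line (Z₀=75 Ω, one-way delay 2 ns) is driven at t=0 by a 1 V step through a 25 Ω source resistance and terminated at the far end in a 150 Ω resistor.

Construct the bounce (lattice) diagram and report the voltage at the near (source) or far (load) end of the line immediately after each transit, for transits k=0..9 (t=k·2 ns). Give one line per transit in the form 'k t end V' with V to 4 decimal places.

0 0 source 0.7500
1 2 load 1.0000
2 4 source 0.8750
3 6 load 0.8333
4 8 source 0.8542
5 10 load 0.8611
6 12 source 0.8576
7 14 load 0.8565
8 16 source 0.8571
9 18 load 0.8573

Γ_L=0.333333, Γ_S=-0.500000; launch V₁=1·75/100=0.750000
k=0 src: V=0.7500
k=1 load: inc=0.750000, refl=0.750000·0.333333=0.2500; V=0.000000+0.750000+0.250000=1.0000
k=2 src: inc=0.250000, refl=0.250000·-0.500000=-0.1250; V=0.750000+0.250000+-0.125000=0.8750
k=3 load: inc=-0.125000, refl=-0.125000·0.333333=-0.0417; V=1.000000+-0.125000+-0.041667=0.8333
k=4 src: inc=-0.041667, refl=-0.041667·-0.500000=0.0208; V=0.875000+-0.041667+0.020833=0.8542
k=5 load: inc=0.020833, refl=0.020833·0.333333=0.0069; V=0.833333+0.020833+0.006944=0.8611
k=6 src: inc=0.006944, refl=0.006944·-0.500000=-0.0035; V=0.854167+0.006944+-0.003472=0.8576
k=7 load: inc=-0.003472, refl=-0.003472·0.333333=-0.0012; V=0.861111+-0.003472+-0.001157=0.8565
k=8 src: inc=-0.001157, refl=-0.001157·-0.500000=0.0006; V=0.857639+-0.001157+0.000579=0.8571
k=9 load: inc=0.000579, refl=0.000579·0.333333=0.0002; V=0.856481+0.000579+0.000193=0.8573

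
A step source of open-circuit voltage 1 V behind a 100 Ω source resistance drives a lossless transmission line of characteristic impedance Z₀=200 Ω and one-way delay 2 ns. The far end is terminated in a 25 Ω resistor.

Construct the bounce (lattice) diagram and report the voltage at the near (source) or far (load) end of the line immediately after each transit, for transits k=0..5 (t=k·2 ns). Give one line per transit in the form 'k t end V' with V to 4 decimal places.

Γ_L=-0.777778, Γ_S=-0.333333; launch V₁=1·200/300=0.666667
k=0 src: V=0.6667
k=1 load: inc=0.666667, refl=0.666667·-0.777778=-0.5185; V=0.000000+0.666667+-0.518519=0.1481
k=2 src: inc=-0.518519, refl=-0.518519·-0.333333=0.1728; V=0.666667+-0.518519+0.172840=0.3210
k=3 load: inc=0.172840, refl=0.172840·-0.777778=-0.1344; V=0.148148+0.172840+-0.134431=0.1866
k=4 src: inc=-0.134431, refl=-0.134431·-0.333333=0.0448; V=0.320988+-0.134431+0.044810=0.2314
k=5 load: inc=0.044810, refl=0.044810·-0.777778=-0.0349; V=0.186557+0.044810+-0.034852=0.1965

0 0 source 0.6667
1 2 load 0.1481
2 4 source 0.3210
3 6 load 0.1866
4 8 source 0.2314
5 10 load 0.1965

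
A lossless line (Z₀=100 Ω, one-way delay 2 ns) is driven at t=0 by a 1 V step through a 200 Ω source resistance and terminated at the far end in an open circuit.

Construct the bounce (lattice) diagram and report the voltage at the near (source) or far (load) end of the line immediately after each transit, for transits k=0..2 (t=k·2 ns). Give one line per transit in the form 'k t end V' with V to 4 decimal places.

0 0 source 0.3333
1 2 load 0.6667
2 4 source 0.7778

Γ_L=1.000000, Γ_S=0.333333; launch V₁=1·100/300=0.333333
k=0 src: V=0.3333
k=1 load: inc=0.333333, refl=0.333333·1.000000=0.3333; V=0.000000+0.333333+0.333333=0.6667
k=2 src: inc=0.333333, refl=0.333333·0.333333=0.1111; V=0.333333+0.333333+0.111111=0.7778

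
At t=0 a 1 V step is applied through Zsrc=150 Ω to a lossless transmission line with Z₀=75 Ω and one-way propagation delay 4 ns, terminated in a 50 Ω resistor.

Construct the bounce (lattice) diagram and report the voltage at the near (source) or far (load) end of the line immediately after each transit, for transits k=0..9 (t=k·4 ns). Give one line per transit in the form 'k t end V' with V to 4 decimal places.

Γ_L=-0.200000, Γ_S=0.333333; launch V₁=1·75/225=0.333333
k=0 src: V=0.3333
k=1 load: inc=0.333333, refl=0.333333·-0.200000=-0.0667; V=0.000000+0.333333+-0.066667=0.2667
k=2 src: inc=-0.066667, refl=-0.066667·0.333333=-0.0222; V=0.333333+-0.066667+-0.022222=0.2444
k=3 load: inc=-0.022222, refl=-0.022222·-0.200000=0.0044; V=0.266667+-0.022222+0.004444=0.2489
k=4 src: inc=0.004444, refl=0.004444·0.333333=0.0015; V=0.244444+0.004444+0.001481=0.2504
k=5 load: inc=0.001481, refl=0.001481·-0.200000=-0.0003; V=0.248889+0.001481+-0.000296=0.2501
k=6 src: inc=-0.000296, refl=-0.000296·0.333333=-0.0001; V=0.250370+-0.000296+-0.000099=0.2500
k=7 load: inc=-0.000099, refl=-0.000099·-0.200000=0.0000; V=0.250074+-0.000099+0.000020=0.2500
k=8 src: inc=0.000020, refl=0.000020·0.333333=0.0000; V=0.249975+0.000020+0.000007=0.2500
k=9 load: inc=0.000007, refl=0.000007·-0.200000=-0.0000; V=0.249995+0.000007+-0.000001=0.2500

0 0 source 0.3333
1 4 load 0.2667
2 8 source 0.2444
3 12 load 0.2489
4 16 source 0.2504
5 20 load 0.2501
6 24 source 0.2500
7 28 load 0.2500
8 32 source 0.2500
9 36 load 0.2500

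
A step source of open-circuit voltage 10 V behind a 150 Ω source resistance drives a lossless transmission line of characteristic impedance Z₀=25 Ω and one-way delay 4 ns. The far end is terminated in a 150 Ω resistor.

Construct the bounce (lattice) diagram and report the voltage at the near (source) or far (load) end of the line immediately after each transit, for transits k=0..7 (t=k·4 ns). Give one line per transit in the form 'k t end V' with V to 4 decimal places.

0 0 source 1.4286
1 4 load 2.4490
2 8 source 3.1778
3 12 load 3.6985
4 16 source 4.0703
5 20 load 4.3359
6 24 source 4.5257
7 28 load 4.6612

Γ_L=0.714286, Γ_S=0.714286; launch V₁=10·25/175=1.428571
k=0 src: V=1.4286
k=1 load: inc=1.428571, refl=1.428571·0.714286=1.0204; V=0.000000+1.428571+1.020408=2.4490
k=2 src: inc=1.020408, refl=1.020408·0.714286=0.7289; V=1.428571+1.020408+0.728863=3.1778
k=3 load: inc=0.728863, refl=0.728863·0.714286=0.5206; V=2.448980+0.728863+0.520616=3.6985
k=4 src: inc=0.520616, refl=0.520616·0.714286=0.3719; V=3.177843+0.520616+0.371869=4.0703
k=5 load: inc=0.371869, refl=0.371869·0.714286=0.2656; V=3.698459+0.371869+0.265621=4.3359
k=6 src: inc=0.265621, refl=0.265621·0.714286=0.1897; V=4.070328+0.265621+0.189729=4.5257
k=7 load: inc=0.189729, refl=0.189729·0.714286=0.1355; V=4.335948+0.189729+0.135521=4.6612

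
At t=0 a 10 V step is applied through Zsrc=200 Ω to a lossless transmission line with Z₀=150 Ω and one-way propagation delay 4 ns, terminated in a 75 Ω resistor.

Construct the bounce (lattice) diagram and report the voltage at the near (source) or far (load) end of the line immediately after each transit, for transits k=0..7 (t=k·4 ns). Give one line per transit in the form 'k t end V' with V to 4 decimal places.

0 0 source 4.2857
1 4 load 2.8571
2 8 source 2.6531
3 12 load 2.7211
4 16 source 2.7308
5 20 load 2.7276
6 24 source 2.7271
7 28 load 2.7273

Γ_L=-0.333333, Γ_S=0.142857; launch V₁=10·150/350=4.285714
k=0 src: V=4.2857
k=1 load: inc=4.285714, refl=4.285714·-0.333333=-1.4286; V=0.000000+4.285714+-1.428571=2.8571
k=2 src: inc=-1.428571, refl=-1.428571·0.142857=-0.2041; V=4.285714+-1.428571+-0.204082=2.6531
k=3 load: inc=-0.204082, refl=-0.204082·-0.333333=0.0680; V=2.857143+-0.204082+0.068027=2.7211
k=4 src: inc=0.068027, refl=0.068027·0.142857=0.0097; V=2.653061+0.068027+0.009718=2.7308
k=5 load: inc=0.009718, refl=0.009718·-0.333333=-0.0032; V=2.721088+0.009718+-0.003239=2.7276
k=6 src: inc=-0.003239, refl=-0.003239·0.142857=-0.0005; V=2.730807+-0.003239+-0.000463=2.7271
k=7 load: inc=-0.000463, refl=-0.000463·-0.333333=0.0002; V=2.727567+-0.000463+0.000154=2.7273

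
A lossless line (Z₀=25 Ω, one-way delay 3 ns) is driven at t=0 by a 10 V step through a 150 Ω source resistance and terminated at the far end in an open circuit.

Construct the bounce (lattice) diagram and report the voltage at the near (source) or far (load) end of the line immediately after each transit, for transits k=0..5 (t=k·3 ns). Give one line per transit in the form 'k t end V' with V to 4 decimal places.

Γ_L=1.000000, Γ_S=0.714286; launch V₁=10·25/175=1.428571
k=0 src: V=1.4286
k=1 load: inc=1.428571, refl=1.428571·1.000000=1.4286; V=0.000000+1.428571+1.428571=2.8571
k=2 src: inc=1.428571, refl=1.428571·0.714286=1.0204; V=1.428571+1.428571+1.020408=3.8776
k=3 load: inc=1.020408, refl=1.020408·1.000000=1.0204; V=2.857143+1.020408+1.020408=4.8980
k=4 src: inc=1.020408, refl=1.020408·0.714286=0.7289; V=3.877551+1.020408+0.728863=5.6268
k=5 load: inc=0.728863, refl=0.728863·1.000000=0.7289; V=4.897959+0.728863+0.728863=6.3557

0 0 source 1.4286
1 3 load 2.8571
2 6 source 3.8776
3 9 load 4.8980
4 12 source 5.6268
5 15 load 6.3557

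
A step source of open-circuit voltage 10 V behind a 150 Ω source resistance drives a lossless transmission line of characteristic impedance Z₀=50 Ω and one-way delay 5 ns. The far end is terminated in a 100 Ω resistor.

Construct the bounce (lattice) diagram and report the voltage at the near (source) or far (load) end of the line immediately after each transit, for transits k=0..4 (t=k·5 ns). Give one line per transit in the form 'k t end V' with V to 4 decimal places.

0 0 source 2.5000
1 5 load 3.3333
2 10 source 3.7500
3 15 load 3.8889
4 20 source 3.9583

Γ_L=0.333333, Γ_S=0.500000; launch V₁=10·50/200=2.500000
k=0 src: V=2.5000
k=1 load: inc=2.500000, refl=2.500000·0.333333=0.8333; V=0.000000+2.500000+0.833333=3.3333
k=2 src: inc=0.833333, refl=0.833333·0.500000=0.4167; V=2.500000+0.833333+0.416667=3.7500
k=3 load: inc=0.416667, refl=0.416667·0.333333=0.1389; V=3.333333+0.416667+0.138889=3.8889
k=4 src: inc=0.138889, refl=0.138889·0.500000=0.0694; V=3.750000+0.138889+0.069444=3.9583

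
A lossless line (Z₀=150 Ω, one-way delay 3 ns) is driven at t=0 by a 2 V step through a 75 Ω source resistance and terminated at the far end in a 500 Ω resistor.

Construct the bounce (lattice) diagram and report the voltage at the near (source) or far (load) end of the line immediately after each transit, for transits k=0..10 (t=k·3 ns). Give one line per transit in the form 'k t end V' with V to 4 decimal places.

0 0 source 1.3333
1 3 load 2.0513
2 6 source 1.8120
3 9 load 1.6831
4 12 source 1.7261
5 15 load 1.7492
6 18 source 1.7415
7 21 load 1.7373
8 24 source 1.7387
9 27 load 1.7395
10 30 source 1.7392

Γ_L=0.538462, Γ_S=-0.333333; launch V₁=2·150/225=1.333333
k=0 src: V=1.3333
k=1 load: inc=1.333333, refl=1.333333·0.538462=0.7179; V=0.000000+1.333333+0.717949=2.0513
k=2 src: inc=0.717949, refl=0.717949·-0.333333=-0.2393; V=1.333333+0.717949+-0.239316=1.8120
k=3 load: inc=-0.239316, refl=-0.239316·0.538462=-0.1289; V=2.051282+-0.239316+-0.128863=1.6831
k=4 src: inc=-0.128863, refl=-0.128863·-0.333333=0.0430; V=1.811966+-0.128863+0.042954=1.7261
k=5 load: inc=0.042954, refl=0.042954·0.538462=0.0231; V=1.683103+0.042954+0.023129=1.7492
k=6 src: inc=0.023129, refl=0.023129·-0.333333=-0.0077; V=1.726057+0.023129+-0.007710=1.7415
k=7 load: inc=-0.007710, refl=-0.007710·0.538462=-0.0042; V=1.749187+-0.007710+-0.004151=1.7373
k=8 src: inc=-0.004151, refl=-0.004151·-0.333333=0.0014; V=1.741477+-0.004151+0.001384=1.7387
k=9 load: inc=0.001384, refl=0.001384·0.538462=0.0007; V=1.737325+0.001384+0.000745=1.7395
k=10 src: inc=0.000745, refl=0.000745·-0.333333=-0.0002; V=1.738709+0.000745+-0.000248=1.7392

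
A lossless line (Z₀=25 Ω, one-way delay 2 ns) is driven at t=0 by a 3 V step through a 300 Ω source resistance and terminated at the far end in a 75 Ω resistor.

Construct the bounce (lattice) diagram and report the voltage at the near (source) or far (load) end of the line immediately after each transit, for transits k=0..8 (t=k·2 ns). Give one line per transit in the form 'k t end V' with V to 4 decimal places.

0 0 source 0.2308
1 2 load 0.3462
2 4 source 0.4438
3 6 load 0.4926
4 8 source 0.5339
5 10 load 0.5546
6 12 source 0.5720
7 14 load 0.5808
8 16 source 0.5882

Γ_L=0.500000, Γ_S=0.846154; launch V₁=3·25/325=0.230769
k=0 src: V=0.2308
k=1 load: inc=0.230769, refl=0.230769·0.500000=0.1154; V=0.000000+0.230769+0.115385=0.3462
k=2 src: inc=0.115385, refl=0.115385·0.846154=0.0976; V=0.230769+0.115385+0.097633=0.4438
k=3 load: inc=0.097633, refl=0.097633·0.500000=0.0488; V=0.346154+0.097633+0.048817=0.4926
k=4 src: inc=0.048817, refl=0.048817·0.846154=0.0413; V=0.443787+0.048817+0.041306=0.5339
k=5 load: inc=0.041306, refl=0.041306·0.500000=0.0207; V=0.492604+0.041306+0.020653=0.5546
k=6 src: inc=0.020653, refl=0.020653·0.846154=0.0175; V=0.533910+0.020653+0.017476=0.5720
k=7 load: inc=0.017476, refl=0.017476·0.500000=0.0087; V=0.554563+0.017476+0.008738=0.5808
k=8 src: inc=0.008738, refl=0.008738·0.846154=0.0074; V=0.572039+0.008738+0.007394=0.5882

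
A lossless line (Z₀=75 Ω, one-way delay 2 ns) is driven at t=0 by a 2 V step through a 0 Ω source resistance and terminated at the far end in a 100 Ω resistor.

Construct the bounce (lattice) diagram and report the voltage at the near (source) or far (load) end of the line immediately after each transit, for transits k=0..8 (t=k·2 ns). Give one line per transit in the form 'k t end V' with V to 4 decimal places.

0 0 source 2.0000
1 2 load 2.2857
2 4 source 2.0000
3 6 load 1.9592
4 8 source 2.0000
5 10 load 2.0058
6 12 source 2.0000
7 14 load 1.9992
8 16 source 2.0000

Γ_L=0.142857, Γ_S=-1.000000; launch V₁=2·75/75=2.000000
k=0 src: V=2.0000
k=1 load: inc=2.000000, refl=2.000000·0.142857=0.2857; V=0.000000+2.000000+0.285714=2.2857
k=2 src: inc=0.285714, refl=0.285714·-1.000000=-0.2857; V=2.000000+0.285714+-0.285714=2.0000
k=3 load: inc=-0.285714, refl=-0.285714·0.142857=-0.0408; V=2.285714+-0.285714+-0.040816=1.9592
k=4 src: inc=-0.040816, refl=-0.040816·-1.000000=0.0408; V=2.000000+-0.040816+0.040816=2.0000
k=5 load: inc=0.040816, refl=0.040816·0.142857=0.0058; V=1.959184+0.040816+0.005831=2.0058
k=6 src: inc=0.005831, refl=0.005831·-1.000000=-0.0058; V=2.000000+0.005831+-0.005831=2.0000
k=7 load: inc=-0.005831, refl=-0.005831·0.142857=-0.0008; V=2.005831+-0.005831+-0.000833=1.9992
k=8 src: inc=-0.000833, refl=-0.000833·-1.000000=0.0008; V=2.000000+-0.000833+0.000833=2.0000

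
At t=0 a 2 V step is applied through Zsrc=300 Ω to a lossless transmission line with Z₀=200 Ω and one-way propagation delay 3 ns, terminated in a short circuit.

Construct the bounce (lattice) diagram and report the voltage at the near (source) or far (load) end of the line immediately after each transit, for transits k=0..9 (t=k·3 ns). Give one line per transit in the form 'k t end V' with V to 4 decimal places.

0 0 source 0.8000
1 3 load 0.0000
2 6 source -0.1600
3 9 load 0.0000
4 12 source 0.0320
5 15 load 0.0000
6 18 source -0.0064
7 21 load 0.0000
8 24 source 0.0013
9 27 load 0.0000

Γ_L=-1.000000, Γ_S=0.200000; launch V₁=2·200/500=0.800000
k=0 src: V=0.8000
k=1 load: inc=0.800000, refl=0.800000·-1.000000=-0.8000; V=0.000000+0.800000+-0.800000=0.0000
k=2 src: inc=-0.800000, refl=-0.800000·0.200000=-0.1600; V=0.800000+-0.800000+-0.160000=-0.1600
k=3 load: inc=-0.160000, refl=-0.160000·-1.000000=0.1600; V=0.000000+-0.160000+0.160000=0.0000
k=4 src: inc=0.160000, refl=0.160000·0.200000=0.0320; V=-0.160000+0.160000+0.032000=0.0320
k=5 load: inc=0.032000, refl=0.032000·-1.000000=-0.0320; V=0.000000+0.032000+-0.032000=0.0000
k=6 src: inc=-0.032000, refl=-0.032000·0.200000=-0.0064; V=0.032000+-0.032000+-0.006400=-0.0064
k=7 load: inc=-0.006400, refl=-0.006400·-1.000000=0.0064; V=0.000000+-0.006400+0.006400=0.0000
k=8 src: inc=0.006400, refl=0.006400·0.200000=0.0013; V=-0.006400+0.006400+0.001280=0.0013
k=9 load: inc=0.001280, refl=0.001280·-1.000000=-0.0013; V=0.000000+0.001280+-0.001280=0.0000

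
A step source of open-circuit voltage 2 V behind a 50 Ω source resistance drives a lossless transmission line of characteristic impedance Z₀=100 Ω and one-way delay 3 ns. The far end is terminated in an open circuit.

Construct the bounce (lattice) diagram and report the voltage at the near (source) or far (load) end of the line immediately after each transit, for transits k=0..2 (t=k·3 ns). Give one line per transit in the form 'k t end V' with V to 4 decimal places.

Γ_L=1.000000, Γ_S=-0.333333; launch V₁=2·100/150=1.333333
k=0 src: V=1.3333
k=1 load: inc=1.333333, refl=1.333333·1.000000=1.3333; V=0.000000+1.333333+1.333333=2.6667
k=2 src: inc=1.333333, refl=1.333333·-0.333333=-0.4444; V=1.333333+1.333333+-0.444444=2.2222

0 0 source 1.3333
1 3 load 2.6667
2 6 source 2.2222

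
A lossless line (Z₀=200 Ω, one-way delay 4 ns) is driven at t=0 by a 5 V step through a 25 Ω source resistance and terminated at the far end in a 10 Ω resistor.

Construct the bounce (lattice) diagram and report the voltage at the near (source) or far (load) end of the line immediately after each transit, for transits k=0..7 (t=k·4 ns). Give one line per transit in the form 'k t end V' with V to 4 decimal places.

0 0 source 4.4444
1 4 load 0.4233
2 8 source 3.5509
3 12 load 0.7211
4 16 source 2.9220
5 20 load 0.9308
6 24 source 2.4795
7 28 load 1.0783

Γ_L=-0.904762, Γ_S=-0.777778; launch V₁=5·200/225=4.444444
k=0 src: V=4.4444
k=1 load: inc=4.444444, refl=4.444444·-0.904762=-4.0212; V=0.000000+4.444444+-4.021164=0.4233
k=2 src: inc=-4.021164, refl=-4.021164·-0.777778=3.1276; V=4.444444+-4.021164+3.127572=3.5509
k=3 load: inc=3.127572, refl=3.127572·-0.904762=-2.8297; V=0.423280+3.127572+-2.829708=0.7211
k=4 src: inc=-2.829708, refl=-2.829708·-0.777778=2.2009; V=3.550852+-2.829708+2.200884=2.9220
k=5 load: inc=2.200884, refl=2.200884·-0.904762=-1.9913; V=0.721144+2.200884+-1.991276=0.9308
k=6 src: inc=-1.991276, refl=-1.991276·-0.777778=1.5488; V=2.922028+-1.991276+1.548770=2.4795
k=7 load: inc=1.548770, refl=1.548770·-0.904762=-1.4013; V=0.930752+1.548770+-1.401268=1.0783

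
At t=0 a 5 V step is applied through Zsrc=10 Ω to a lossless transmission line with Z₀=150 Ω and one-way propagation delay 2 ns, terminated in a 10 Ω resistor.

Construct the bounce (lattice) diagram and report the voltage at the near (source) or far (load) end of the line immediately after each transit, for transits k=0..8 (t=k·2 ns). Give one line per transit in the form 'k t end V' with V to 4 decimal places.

Γ_L=-0.875000, Γ_S=-0.875000; launch V₁=5·150/160=4.687500
k=0 src: V=4.6875
k=1 load: inc=4.687500, refl=4.687500·-0.875000=-4.1016; V=0.000000+4.687500+-4.101562=0.5859
k=2 src: inc=-4.101562, refl=-4.101562·-0.875000=3.5889; V=4.687500+-4.101562+3.588867=4.1748
k=3 load: inc=3.588867, refl=3.588867·-0.875000=-3.1403; V=0.585938+3.588867+-3.140259=1.0345
k=4 src: inc=-3.140259, refl=-3.140259·-0.875000=2.7477; V=4.174805+-3.140259+2.747726=3.7823
k=5 load: inc=2.747726, refl=2.747726·-0.875000=-2.4043; V=1.034546+2.747726+-2.404261=1.3780
k=6 src: inc=-2.404261, refl=-2.404261·-0.875000=2.1037; V=3.782272+-2.404261+2.103728=3.4817
k=7 load: inc=2.103728, refl=2.103728·-0.875000=-1.8408; V=1.378012+2.103728+-1.840762=1.6410
k=8 src: inc=-1.840762, refl=-1.840762·-0.875000=1.6107; V=3.481740+-1.840762+1.610667=3.2516

0 0 source 4.6875
1 2 load 0.5859
2 4 source 4.1748
3 6 load 1.0345
4 8 source 3.7823
5 10 load 1.3780
6 12 source 3.4817
7 14 load 1.6410
8 16 source 3.2516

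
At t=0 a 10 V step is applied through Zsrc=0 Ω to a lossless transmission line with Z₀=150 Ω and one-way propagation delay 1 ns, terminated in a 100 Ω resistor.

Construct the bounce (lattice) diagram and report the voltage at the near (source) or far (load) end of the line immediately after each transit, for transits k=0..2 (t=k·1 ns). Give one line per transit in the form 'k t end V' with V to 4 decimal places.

0 0 source 10.0000
1 1 load 8.0000
2 2 source 10.0000

Γ_L=-0.200000, Γ_S=-1.000000; launch V₁=10·150/150=10.000000
k=0 src: V=10.0000
k=1 load: inc=10.000000, refl=10.000000·-0.200000=-2.0000; V=0.000000+10.000000+-2.000000=8.0000
k=2 src: inc=-2.000000, refl=-2.000000·-1.000000=2.0000; V=10.000000+-2.000000+2.000000=10.0000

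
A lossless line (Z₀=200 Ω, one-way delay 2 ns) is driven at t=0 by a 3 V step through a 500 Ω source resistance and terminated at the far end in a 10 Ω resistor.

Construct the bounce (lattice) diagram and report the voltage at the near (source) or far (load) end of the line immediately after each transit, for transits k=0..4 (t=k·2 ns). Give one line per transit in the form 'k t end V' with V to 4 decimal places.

Γ_L=-0.904762, Γ_S=0.428571; launch V₁=3·200/700=0.857143
k=0 src: V=0.8571
k=1 load: inc=0.857143, refl=0.857143·-0.904762=-0.7755; V=0.000000+0.857143+-0.775510=0.0816
k=2 src: inc=-0.775510, refl=-0.775510·0.428571=-0.3324; V=0.857143+-0.775510+-0.332362=-0.2507
k=3 load: inc=-0.332362, refl=-0.332362·-0.904762=0.3007; V=0.081633+-0.332362+0.300708=0.0500
k=4 src: inc=0.300708, refl=0.300708·0.428571=0.1289; V=-0.250729+0.300708+0.128875=0.1789

0 0 source 0.8571
1 2 load 0.0816
2 4 source -0.2507
3 6 load 0.0500
4 8 source 0.1789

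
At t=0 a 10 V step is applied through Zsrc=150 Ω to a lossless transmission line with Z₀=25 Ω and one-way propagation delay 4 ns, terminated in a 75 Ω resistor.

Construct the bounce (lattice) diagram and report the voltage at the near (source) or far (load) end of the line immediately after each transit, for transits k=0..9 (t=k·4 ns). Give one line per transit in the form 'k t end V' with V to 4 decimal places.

0 0 source 1.4286
1 4 load 2.1429
2 8 source 2.6531
3 12 load 2.9082
4 16 source 3.0904
5 20 load 3.1815
6 24 source 3.2466
7 28 load 3.2791
8 32 source 3.3023
9 36 load 3.3140

Γ_L=0.500000, Γ_S=0.714286; launch V₁=10·25/175=1.428571
k=0 src: V=1.4286
k=1 load: inc=1.428571, refl=1.428571·0.500000=0.7143; V=0.000000+1.428571+0.714286=2.1429
k=2 src: inc=0.714286, refl=0.714286·0.714286=0.5102; V=1.428571+0.714286+0.510204=2.6531
k=3 load: inc=0.510204, refl=0.510204·0.500000=0.2551; V=2.142857+0.510204+0.255102=2.9082
k=4 src: inc=0.255102, refl=0.255102·0.714286=0.1822; V=2.653061+0.255102+0.182216=3.0904
k=5 load: inc=0.182216, refl=0.182216·0.500000=0.0911; V=2.908163+0.182216+0.091108=3.1815
k=6 src: inc=0.091108, refl=0.091108·0.714286=0.0651; V=3.090379+0.091108+0.065077=3.2466
k=7 load: inc=0.065077, refl=0.065077·0.500000=0.0325; V=3.181487+0.065077+0.032539=3.2791
k=8 src: inc=0.032539, refl=0.032539·0.714286=0.0232; V=3.246564+0.032539+0.023242=3.3023
k=9 load: inc=0.023242, refl=0.023242·0.500000=0.0116; V=3.279102+0.023242+0.011621=3.3140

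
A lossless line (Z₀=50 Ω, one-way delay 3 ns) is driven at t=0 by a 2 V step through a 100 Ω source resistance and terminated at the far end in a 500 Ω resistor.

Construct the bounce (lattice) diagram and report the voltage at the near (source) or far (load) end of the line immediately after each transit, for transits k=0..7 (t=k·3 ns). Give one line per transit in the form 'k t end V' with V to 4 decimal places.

Γ_L=0.818182, Γ_S=0.333333; launch V₁=2·50/150=0.666667
k=0 src: V=0.6667
k=1 load: inc=0.666667, refl=0.666667·0.818182=0.5455; V=0.000000+0.666667+0.545455=1.2121
k=2 src: inc=0.545455, refl=0.545455·0.333333=0.1818; V=0.666667+0.545455+0.181818=1.3939
k=3 load: inc=0.181818, refl=0.181818·0.818182=0.1488; V=1.212121+0.181818+0.148760=1.5427
k=4 src: inc=0.148760, refl=0.148760·0.333333=0.0496; V=1.393939+0.148760+0.049587=1.5923
k=5 load: inc=0.049587, refl=0.049587·0.818182=0.0406; V=1.542700+0.049587+0.040571=1.6329
k=6 src: inc=0.040571, refl=0.040571·0.333333=0.0135; V=1.592287+0.040571+0.013524=1.6464
k=7 load: inc=0.013524, refl=0.013524·0.818182=0.0111; V=1.632858+0.013524+0.011065=1.6574

0 0 source 0.6667
1 3 load 1.2121
2 6 source 1.3939
3 9 load 1.5427
4 12 source 1.5923
5 15 load 1.6329
6 18 source 1.6464
7 21 load 1.6574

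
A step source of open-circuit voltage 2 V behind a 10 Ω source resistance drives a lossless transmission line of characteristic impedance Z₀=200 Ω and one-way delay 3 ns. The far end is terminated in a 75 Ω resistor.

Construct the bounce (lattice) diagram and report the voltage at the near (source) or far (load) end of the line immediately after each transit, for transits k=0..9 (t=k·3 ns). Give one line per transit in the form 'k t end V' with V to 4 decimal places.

Γ_L=-0.454545, Γ_S=-0.904762; launch V₁=2·200/210=1.904762
k=0 src: V=1.9048
k=1 load: inc=1.904762, refl=1.904762·-0.454545=-0.8658; V=0.000000+1.904762+-0.865801=1.0390
k=2 src: inc=-0.865801, refl=-0.865801·-0.904762=0.7833; V=1.904762+-0.865801+0.783344=1.8223
k=3 load: inc=0.783344, refl=0.783344·-0.454545=-0.3561; V=1.038961+0.783344+-0.356065=1.4662
k=4 src: inc=-0.356065, refl=-0.356065·-0.904762=0.3222; V=1.822305+-0.356065+0.322154=1.7884
k=5 load: inc=0.322154, refl=0.322154·-0.454545=-0.1464; V=1.466239+0.322154+-0.146434=1.6420
k=6 src: inc=-0.146434, refl=-0.146434·-0.904762=0.1325; V=1.788394+-0.146434+0.132488=1.7744
k=7 load: inc=0.132488, refl=0.132488·-0.454545=-0.0602; V=1.641960+0.132488+-0.060222=1.7142
k=8 src: inc=-0.060222, refl=-0.060222·-0.904762=0.0545; V=1.774448+-0.060222+0.054486=1.7687
k=9 load: inc=0.054486, refl=0.054486·-0.454545=-0.0248; V=1.714226+0.054486+-0.024766=1.7439

0 0 source 1.9048
1 3 load 1.0390
2 6 source 1.8223
3 9 load 1.4662
4 12 source 1.7884
5 15 load 1.6420
6 18 source 1.7744
7 21 load 1.7142
8 24 source 1.7687
9 27 load 1.7439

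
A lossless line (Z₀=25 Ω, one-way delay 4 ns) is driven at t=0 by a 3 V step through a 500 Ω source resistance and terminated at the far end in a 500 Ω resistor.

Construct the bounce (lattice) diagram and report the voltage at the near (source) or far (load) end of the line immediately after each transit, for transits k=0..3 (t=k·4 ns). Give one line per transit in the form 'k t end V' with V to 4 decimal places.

0 0 source 0.1429
1 4 load 0.2721
2 8 source 0.3891
3 12 load 0.4949

Γ_L=0.904762, Γ_S=0.904762; launch V₁=3·25/525=0.142857
k=0 src: V=0.1429
k=1 load: inc=0.142857, refl=0.142857·0.904762=0.1293; V=0.000000+0.142857+0.129252=0.2721
k=2 src: inc=0.129252, refl=0.129252·0.904762=0.1169; V=0.142857+0.129252+0.116942=0.3891
k=3 load: inc=0.116942, refl=0.116942·0.904762=0.1058; V=0.272109+0.116942+0.105805=0.4949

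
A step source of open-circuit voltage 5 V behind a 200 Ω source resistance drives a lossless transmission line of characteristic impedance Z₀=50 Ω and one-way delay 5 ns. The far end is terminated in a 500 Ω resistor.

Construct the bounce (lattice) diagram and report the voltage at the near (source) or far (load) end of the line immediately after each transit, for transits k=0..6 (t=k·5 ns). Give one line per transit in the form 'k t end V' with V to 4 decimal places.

Γ_L=0.818182, Γ_S=0.600000; launch V₁=5·50/250=1.000000
k=0 src: V=1.0000
k=1 load: inc=1.000000, refl=1.000000·0.818182=0.8182; V=0.000000+1.000000+0.818182=1.8182
k=2 src: inc=0.818182, refl=0.818182·0.600000=0.4909; V=1.000000+0.818182+0.490909=2.3091
k=3 load: inc=0.490909, refl=0.490909·0.818182=0.4017; V=1.818182+0.490909+0.401653=2.7107
k=4 src: inc=0.401653, refl=0.401653·0.600000=0.2410; V=2.309091+0.401653+0.240992=2.9517
k=5 load: inc=0.240992, refl=0.240992·0.818182=0.1972; V=2.710744+0.240992+0.197175=3.1489
k=6 src: inc=0.197175, refl=0.197175·0.600000=0.1183; V=2.951736+0.197175+0.118305=3.2672

0 0 source 1.0000
1 5 load 1.8182
2 10 source 2.3091
3 15 load 2.7107
4 20 source 2.9517
5 25 load 3.1489
6 30 source 3.2672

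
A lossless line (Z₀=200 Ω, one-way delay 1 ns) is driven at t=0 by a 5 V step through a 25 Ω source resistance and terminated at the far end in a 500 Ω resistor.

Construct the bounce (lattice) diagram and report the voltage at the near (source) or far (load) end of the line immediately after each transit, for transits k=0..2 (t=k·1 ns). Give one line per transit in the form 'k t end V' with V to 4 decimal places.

0 0 source 4.4444
1 1 load 6.3492
2 2 source 4.8677

Γ_L=0.428571, Γ_S=-0.777778; launch V₁=5·200/225=4.444444
k=0 src: V=4.4444
k=1 load: inc=4.444444, refl=4.444444·0.428571=1.9048; V=0.000000+4.444444+1.904762=6.3492
k=2 src: inc=1.904762, refl=1.904762·-0.777778=-1.4815; V=4.444444+1.904762+-1.481481=4.8677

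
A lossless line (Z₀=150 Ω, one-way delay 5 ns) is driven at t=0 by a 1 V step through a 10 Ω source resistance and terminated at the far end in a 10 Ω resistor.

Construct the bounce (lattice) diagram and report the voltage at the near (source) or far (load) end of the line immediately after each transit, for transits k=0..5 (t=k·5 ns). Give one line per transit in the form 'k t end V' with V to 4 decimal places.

Γ_L=-0.875000, Γ_S=-0.875000; launch V₁=1·150/160=0.937500
k=0 src: V=0.9375
k=1 load: inc=0.937500, refl=0.937500·-0.875000=-0.8203; V=0.000000+0.937500+-0.820312=0.1172
k=2 src: inc=-0.820312, refl=-0.820312·-0.875000=0.7178; V=0.937500+-0.820312+0.717773=0.8350
k=3 load: inc=0.717773, refl=0.717773·-0.875000=-0.6281; V=0.117188+0.717773+-0.628052=0.2069
k=4 src: inc=-0.628052, refl=-0.628052·-0.875000=0.5495; V=0.834961+-0.628052+0.549545=0.7565
k=5 load: inc=0.549545, refl=0.549545·-0.875000=-0.4809; V=0.206909+0.549545+-0.480852=0.2756

0 0 source 0.9375
1 5 load 0.1172
2 10 source 0.8350
3 15 load 0.2069
4 20 source 0.7565
5 25 load 0.2756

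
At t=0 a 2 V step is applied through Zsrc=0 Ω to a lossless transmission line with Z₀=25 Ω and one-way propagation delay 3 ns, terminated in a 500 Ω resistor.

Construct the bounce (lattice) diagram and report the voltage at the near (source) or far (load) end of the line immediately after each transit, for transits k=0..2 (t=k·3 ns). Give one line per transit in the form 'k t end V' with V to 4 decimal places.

Γ_L=0.904762, Γ_S=-1.000000; launch V₁=2·25/25=2.000000
k=0 src: V=2.0000
k=1 load: inc=2.000000, refl=2.000000·0.904762=1.8095; V=0.000000+2.000000+1.809524=3.8095
k=2 src: inc=1.809524, refl=1.809524·-1.000000=-1.8095; V=2.000000+1.809524+-1.809524=2.0000

0 0 source 2.0000
1 3 load 3.8095
2 6 source 2.0000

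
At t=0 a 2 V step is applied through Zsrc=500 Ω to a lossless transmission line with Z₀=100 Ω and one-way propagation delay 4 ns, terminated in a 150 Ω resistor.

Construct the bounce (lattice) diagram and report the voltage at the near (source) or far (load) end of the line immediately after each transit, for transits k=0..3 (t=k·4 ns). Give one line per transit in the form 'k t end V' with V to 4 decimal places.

0 0 source 0.3333
1 4 load 0.4000
2 8 source 0.4444
3 12 load 0.4533

Γ_L=0.200000, Γ_S=0.666667; launch V₁=2·100/600=0.333333
k=0 src: V=0.3333
k=1 load: inc=0.333333, refl=0.333333·0.200000=0.0667; V=0.000000+0.333333+0.066667=0.4000
k=2 src: inc=0.066667, refl=0.066667·0.666667=0.0444; V=0.333333+0.066667+0.044444=0.4444
k=3 load: inc=0.044444, refl=0.044444·0.200000=0.0089; V=0.400000+0.044444+0.008889=0.4533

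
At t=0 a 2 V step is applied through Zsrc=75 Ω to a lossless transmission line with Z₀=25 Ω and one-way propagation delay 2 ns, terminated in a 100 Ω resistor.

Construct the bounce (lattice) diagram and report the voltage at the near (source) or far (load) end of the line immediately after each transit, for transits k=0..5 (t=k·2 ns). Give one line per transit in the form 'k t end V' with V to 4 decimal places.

Γ_L=0.600000, Γ_S=0.500000; launch V₁=2·25/100=0.500000
k=0 src: V=0.5000
k=1 load: inc=0.500000, refl=0.500000·0.600000=0.3000; V=0.000000+0.500000+0.300000=0.8000
k=2 src: inc=0.300000, refl=0.300000·0.500000=0.1500; V=0.500000+0.300000+0.150000=0.9500
k=3 load: inc=0.150000, refl=0.150000·0.600000=0.0900; V=0.800000+0.150000+0.090000=1.0400
k=4 src: inc=0.090000, refl=0.090000·0.500000=0.0450; V=0.950000+0.090000+0.045000=1.0850
k=5 load: inc=0.045000, refl=0.045000·0.600000=0.0270; V=1.040000+0.045000+0.027000=1.1120

0 0 source 0.5000
1 2 load 0.8000
2 4 source 0.9500
3 6 load 1.0400
4 8 source 1.0850
5 10 load 1.1120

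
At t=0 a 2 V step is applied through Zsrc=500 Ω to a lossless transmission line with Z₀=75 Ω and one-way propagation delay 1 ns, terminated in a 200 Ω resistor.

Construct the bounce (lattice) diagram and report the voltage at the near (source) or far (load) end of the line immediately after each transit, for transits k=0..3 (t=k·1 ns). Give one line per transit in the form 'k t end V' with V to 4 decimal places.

0 0 source 0.2609
1 1 load 0.3794
2 2 source 0.4671
3 3 load 0.5069

Γ_L=0.454545, Γ_S=0.739130; launch V₁=2·75/575=0.260870
k=0 src: V=0.2609
k=1 load: inc=0.260870, refl=0.260870·0.454545=0.1186; V=0.000000+0.260870+0.118577=0.3794
k=2 src: inc=0.118577, refl=0.118577·0.739130=0.0876; V=0.260870+0.118577+0.087644=0.4671
k=3 load: inc=0.087644, refl=0.087644·0.454545=0.0398; V=0.379447+0.087644+0.039838=0.5069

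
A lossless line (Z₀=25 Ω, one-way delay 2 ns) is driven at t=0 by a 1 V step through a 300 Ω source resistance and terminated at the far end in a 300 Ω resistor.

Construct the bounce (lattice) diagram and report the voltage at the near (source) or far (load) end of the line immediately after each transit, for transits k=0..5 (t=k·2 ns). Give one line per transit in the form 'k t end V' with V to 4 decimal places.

Γ_L=0.846154, Γ_S=0.846154; launch V₁=1·25/325=0.076923
k=0 src: V=0.0769
k=1 load: inc=0.076923, refl=0.076923·0.846154=0.0651; V=0.000000+0.076923+0.065089=0.1420
k=2 src: inc=0.065089, refl=0.065089·0.846154=0.0551; V=0.076923+0.065089+0.055075=0.1971
k=3 load: inc=0.055075, refl=0.055075·0.846154=0.0466; V=0.142012+0.055075+0.046602=0.2437
k=4 src: inc=0.046602, refl=0.046602·0.846154=0.0394; V=0.197087+0.046602+0.039432=0.2831
k=5 load: inc=0.039432, refl=0.039432·0.846154=0.0334; V=0.243689+0.039432+0.033366=0.3165

0 0 source 0.0769
1 2 load 0.1420
2 4 source 0.1971
3 6 load 0.2437
4 8 source 0.2831
5 10 load 0.3165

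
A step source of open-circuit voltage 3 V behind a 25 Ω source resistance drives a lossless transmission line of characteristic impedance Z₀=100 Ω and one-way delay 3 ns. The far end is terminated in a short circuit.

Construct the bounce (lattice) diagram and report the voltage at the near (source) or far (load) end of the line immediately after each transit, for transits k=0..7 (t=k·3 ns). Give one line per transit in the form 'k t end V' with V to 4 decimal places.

Γ_L=-1.000000, Γ_S=-0.600000; launch V₁=3·100/125=2.400000
k=0 src: V=2.4000
k=1 load: inc=2.400000, refl=2.400000·-1.000000=-2.4000; V=0.000000+2.400000+-2.400000=0.0000
k=2 src: inc=-2.400000, refl=-2.400000·-0.600000=1.4400; V=2.400000+-2.400000+1.440000=1.4400
k=3 load: inc=1.440000, refl=1.440000·-1.000000=-1.4400; V=0.000000+1.440000+-1.440000=0.0000
k=4 src: inc=-1.440000, refl=-1.440000·-0.600000=0.8640; V=1.440000+-1.440000+0.864000=0.8640
k=5 load: inc=0.864000, refl=0.864000·-1.000000=-0.8640; V=0.000000+0.864000+-0.864000=0.0000
k=6 src: inc=-0.864000, refl=-0.864000·-0.600000=0.5184; V=0.864000+-0.864000+0.518400=0.5184
k=7 load: inc=0.518400, refl=0.518400·-1.000000=-0.5184; V=0.000000+0.518400+-0.518400=0.0000

0 0 source 2.4000
1 3 load 0.0000
2 6 source 1.4400
3 9 load 0.0000
4 12 source 0.8640
5 15 load 0.0000
6 18 source 0.5184
7 21 load 0.0000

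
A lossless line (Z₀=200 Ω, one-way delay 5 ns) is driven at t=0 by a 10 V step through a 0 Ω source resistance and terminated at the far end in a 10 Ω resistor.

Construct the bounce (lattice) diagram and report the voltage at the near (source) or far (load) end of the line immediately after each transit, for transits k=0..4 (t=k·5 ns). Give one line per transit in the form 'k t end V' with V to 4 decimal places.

0 0 source 10.0000
1 5 load 0.9524
2 10 source 10.0000
3 15 load 1.8141
4 20 source 10.0000

Γ_L=-0.904762, Γ_S=-1.000000; launch V₁=10·200/200=10.000000
k=0 src: V=10.0000
k=1 load: inc=10.000000, refl=10.000000·-0.904762=-9.0476; V=0.000000+10.000000+-9.047619=0.9524
k=2 src: inc=-9.047619, refl=-9.047619·-1.000000=9.0476; V=10.000000+-9.047619+9.047619=10.0000
k=3 load: inc=9.047619, refl=9.047619·-0.904762=-8.1859; V=0.952381+9.047619+-8.185941=1.8141
k=4 src: inc=-8.185941, refl=-8.185941·-1.000000=8.1859; V=10.000000+-8.185941+8.185941=10.0000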